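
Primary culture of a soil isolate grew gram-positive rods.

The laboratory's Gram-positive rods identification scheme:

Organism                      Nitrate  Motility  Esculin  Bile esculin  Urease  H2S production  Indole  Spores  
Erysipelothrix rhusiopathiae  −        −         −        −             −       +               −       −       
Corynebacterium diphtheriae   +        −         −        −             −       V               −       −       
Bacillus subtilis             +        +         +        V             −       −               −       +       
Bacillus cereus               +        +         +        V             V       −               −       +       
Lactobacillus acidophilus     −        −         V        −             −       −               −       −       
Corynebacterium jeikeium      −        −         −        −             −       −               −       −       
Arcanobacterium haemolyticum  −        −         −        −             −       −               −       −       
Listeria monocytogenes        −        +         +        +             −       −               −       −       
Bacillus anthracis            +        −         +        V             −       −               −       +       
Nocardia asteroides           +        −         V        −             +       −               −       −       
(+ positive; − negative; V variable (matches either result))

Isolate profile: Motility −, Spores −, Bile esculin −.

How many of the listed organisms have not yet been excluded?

6

Spores −: excludes Bacillus subtilis, Bacillus cereus, Bacillus anthracis — 7 left.
Motility −: excludes Listeria monocytogenes — 6 left.
Bile esculin −: all 6 remaining candidates are consistent.
Still consistent: Arcanobacterium haemolyticum, Corynebacterium diphtheriae, Corynebacterium jeikeium, Erysipelothrix rhusiopathiae, Lactobacillus acidophilus, Nocardia asteroides.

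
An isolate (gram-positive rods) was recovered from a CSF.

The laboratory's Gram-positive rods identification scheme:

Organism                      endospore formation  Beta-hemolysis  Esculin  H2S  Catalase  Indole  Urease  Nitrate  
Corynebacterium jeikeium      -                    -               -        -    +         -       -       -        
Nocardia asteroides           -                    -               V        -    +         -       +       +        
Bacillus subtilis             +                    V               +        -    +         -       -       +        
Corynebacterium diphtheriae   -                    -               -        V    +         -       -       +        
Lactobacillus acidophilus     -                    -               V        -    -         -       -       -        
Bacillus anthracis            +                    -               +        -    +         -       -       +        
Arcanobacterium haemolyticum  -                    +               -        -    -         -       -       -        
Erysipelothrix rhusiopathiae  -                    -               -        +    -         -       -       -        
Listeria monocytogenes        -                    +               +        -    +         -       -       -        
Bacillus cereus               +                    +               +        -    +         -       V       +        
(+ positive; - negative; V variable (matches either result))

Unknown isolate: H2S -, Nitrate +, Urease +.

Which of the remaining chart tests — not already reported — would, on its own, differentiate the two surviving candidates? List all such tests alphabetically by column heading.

Urease +: excludes 8 organisms — 2 left.
H2S -: all 2 remaining candidates are consistent.
Nitrate +: all 2 remaining candidates are consistent.
Two candidates remain: Bacillus cereus and Nocardia asteroides.
  endospore formation: Bacillus cereus +, Nocardia asteroides - — discriminates.
  Beta-hemolysis: Bacillus cereus +, Nocardia asteroides - — discriminates.
  Esculin: + vs V — variable for at least one, does not separate.
  Catalase: + vs + — same for both, does not separate.
  Indole: - vs - — same for both, does not separate.

Beta-hemolysis, endospore formation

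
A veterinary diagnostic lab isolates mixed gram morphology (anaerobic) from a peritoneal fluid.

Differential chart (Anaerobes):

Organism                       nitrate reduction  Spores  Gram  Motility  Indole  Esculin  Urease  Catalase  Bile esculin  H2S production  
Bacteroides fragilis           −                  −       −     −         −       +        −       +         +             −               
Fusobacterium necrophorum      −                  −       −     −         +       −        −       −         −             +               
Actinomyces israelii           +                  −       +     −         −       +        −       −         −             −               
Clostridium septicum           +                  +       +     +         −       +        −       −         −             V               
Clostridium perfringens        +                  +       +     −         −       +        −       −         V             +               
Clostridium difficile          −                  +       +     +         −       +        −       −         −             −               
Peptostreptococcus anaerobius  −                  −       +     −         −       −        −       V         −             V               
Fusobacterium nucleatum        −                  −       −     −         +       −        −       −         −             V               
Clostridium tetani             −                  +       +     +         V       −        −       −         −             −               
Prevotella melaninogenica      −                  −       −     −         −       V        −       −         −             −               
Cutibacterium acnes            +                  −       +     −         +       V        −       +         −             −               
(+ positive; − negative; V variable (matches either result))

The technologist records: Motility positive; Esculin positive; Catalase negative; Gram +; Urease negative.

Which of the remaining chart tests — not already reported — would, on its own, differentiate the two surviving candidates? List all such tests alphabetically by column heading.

Gram +: excludes Bacteroides fragilis, Fusobacterium necrophorum, Fusobacterium nucleatum, Prevotella melaninogenica — 7 left.
Urease −: all 7 remaining candidates are consistent.
Motility +: excludes Actinomyces israelii, Clostridium perfringens, Peptostreptococcus anaerobius, Cutibacterium acnes — 3 left.
Catalase −: all 3 remaining candidates are consistent.
Esculin +: excludes Clostridium tetani — 2 left.
Two candidates remain: Clostridium difficile and Clostridium septicum.
  nitrate reduction: Clostridium difficile −, Clostridium septicum + — discriminates.
  Spores: + vs + — same for both, does not separate.
  Indole: − vs − — same for both, does not separate.
  Bile esculin: − vs − — same for both, does not separate.
  H2S production: − vs V — variable for at least one, does not separate.

nitrate reduction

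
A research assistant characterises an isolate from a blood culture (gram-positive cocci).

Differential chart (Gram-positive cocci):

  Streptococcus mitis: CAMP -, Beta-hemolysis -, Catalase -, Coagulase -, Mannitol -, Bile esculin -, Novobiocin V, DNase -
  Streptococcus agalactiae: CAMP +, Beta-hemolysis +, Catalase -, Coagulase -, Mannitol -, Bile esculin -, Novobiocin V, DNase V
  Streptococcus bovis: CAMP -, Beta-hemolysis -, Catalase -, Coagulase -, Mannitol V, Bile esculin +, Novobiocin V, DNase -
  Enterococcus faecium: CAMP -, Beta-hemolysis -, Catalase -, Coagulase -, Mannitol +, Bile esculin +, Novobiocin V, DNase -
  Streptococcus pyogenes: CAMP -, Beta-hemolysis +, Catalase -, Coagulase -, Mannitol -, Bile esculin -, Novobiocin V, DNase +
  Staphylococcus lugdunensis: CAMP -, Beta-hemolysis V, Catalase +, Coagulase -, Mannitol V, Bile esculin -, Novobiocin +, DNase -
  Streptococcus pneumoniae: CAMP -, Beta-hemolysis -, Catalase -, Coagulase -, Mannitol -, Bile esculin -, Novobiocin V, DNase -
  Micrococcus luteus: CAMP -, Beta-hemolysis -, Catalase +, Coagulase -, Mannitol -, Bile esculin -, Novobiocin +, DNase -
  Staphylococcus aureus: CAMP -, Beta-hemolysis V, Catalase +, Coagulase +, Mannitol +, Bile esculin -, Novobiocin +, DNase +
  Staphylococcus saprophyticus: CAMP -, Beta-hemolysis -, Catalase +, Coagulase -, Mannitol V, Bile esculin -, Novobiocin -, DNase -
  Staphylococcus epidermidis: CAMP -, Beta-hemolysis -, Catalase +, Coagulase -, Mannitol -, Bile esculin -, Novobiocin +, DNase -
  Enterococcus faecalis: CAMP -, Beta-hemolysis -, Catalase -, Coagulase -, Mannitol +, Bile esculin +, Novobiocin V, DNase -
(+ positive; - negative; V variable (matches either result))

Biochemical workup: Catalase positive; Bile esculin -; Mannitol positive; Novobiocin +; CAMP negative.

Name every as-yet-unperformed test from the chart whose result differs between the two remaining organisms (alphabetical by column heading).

Novobiocin +: excludes Staphylococcus saprophyticus — 11 left.
Catalase +: excludes 7 organisms — 4 left.
CAMP -: all 4 remaining candidates are consistent.
Bile esculin -: all 4 remaining candidates are consistent.
Mannitol +: excludes Micrococcus luteus, Staphylococcus epidermidis — 2 left.
Two candidates remain: Staphylococcus aureus and Staphylococcus lugdunensis.
  Beta-hemolysis: V vs V — variable for at least one, does not separate.
  Coagulase: Staphylococcus aureus +, Staphylococcus lugdunensis - — discriminates.
  DNase: Staphylococcus aureus +, Staphylococcus lugdunensis - — discriminates.

Coagulase, DNase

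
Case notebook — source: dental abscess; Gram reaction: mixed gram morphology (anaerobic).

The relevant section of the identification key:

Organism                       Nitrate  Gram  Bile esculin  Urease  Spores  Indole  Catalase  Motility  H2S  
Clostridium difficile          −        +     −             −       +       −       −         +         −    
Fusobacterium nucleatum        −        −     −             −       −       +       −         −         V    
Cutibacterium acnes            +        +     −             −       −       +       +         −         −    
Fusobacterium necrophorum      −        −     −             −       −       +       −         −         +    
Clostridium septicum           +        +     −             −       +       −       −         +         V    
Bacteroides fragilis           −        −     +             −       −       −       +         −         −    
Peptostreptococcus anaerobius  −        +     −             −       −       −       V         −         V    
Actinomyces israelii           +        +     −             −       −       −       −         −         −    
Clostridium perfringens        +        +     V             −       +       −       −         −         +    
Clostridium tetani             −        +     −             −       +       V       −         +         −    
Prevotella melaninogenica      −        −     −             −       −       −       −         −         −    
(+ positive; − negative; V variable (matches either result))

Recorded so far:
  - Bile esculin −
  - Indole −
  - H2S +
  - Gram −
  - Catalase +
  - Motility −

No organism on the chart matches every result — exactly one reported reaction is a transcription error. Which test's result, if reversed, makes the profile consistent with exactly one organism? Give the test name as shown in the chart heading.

As reported, no row in the chart matches all 6 reactions.
Reversing Catalase → still no organism matches.
Reversing Gram (to +) → unique match: Peptostreptococcus anaerobius.
Reversing Bile esculin → still no organism matches.
Reversing Indole → still no organism matches.
Reversing H2S → still no organism matches.
Reversing Motility → still no organism matches.

Gram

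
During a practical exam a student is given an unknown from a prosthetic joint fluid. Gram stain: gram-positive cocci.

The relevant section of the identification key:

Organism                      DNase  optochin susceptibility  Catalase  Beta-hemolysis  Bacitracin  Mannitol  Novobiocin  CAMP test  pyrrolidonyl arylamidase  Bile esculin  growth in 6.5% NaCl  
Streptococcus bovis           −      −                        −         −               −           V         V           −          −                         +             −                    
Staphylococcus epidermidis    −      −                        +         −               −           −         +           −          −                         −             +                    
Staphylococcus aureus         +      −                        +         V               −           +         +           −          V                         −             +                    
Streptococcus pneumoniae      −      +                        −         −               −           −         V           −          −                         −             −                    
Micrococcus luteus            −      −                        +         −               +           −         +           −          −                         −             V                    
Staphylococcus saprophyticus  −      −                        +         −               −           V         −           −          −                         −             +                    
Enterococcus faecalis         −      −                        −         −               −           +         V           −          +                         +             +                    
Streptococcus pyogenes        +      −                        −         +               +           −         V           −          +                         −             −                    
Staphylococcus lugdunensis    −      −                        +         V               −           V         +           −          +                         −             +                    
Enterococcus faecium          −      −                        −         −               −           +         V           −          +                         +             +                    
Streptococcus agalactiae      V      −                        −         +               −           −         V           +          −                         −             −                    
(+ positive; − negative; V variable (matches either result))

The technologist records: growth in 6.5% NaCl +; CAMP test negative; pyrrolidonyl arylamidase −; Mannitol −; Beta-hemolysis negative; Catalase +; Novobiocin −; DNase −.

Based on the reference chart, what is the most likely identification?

Staphylococcus saprophyticus

Novobiocin −: excludes Staphylococcus epidermidis, Staphylococcus aureus, Micrococcus luteus, Staphylococcus lugdunensis — 7 left.
Catalase +: excludes 6 organisms — 1 left.
DNase −: the one remaining candidate is consistent.
growth in 6.5% NaCl +: the one remaining candidate is consistent.
Beta-hemolysis −: the one remaining candidate is consistent.
Mannitol −: the one remaining candidate is consistent.
pyrrolidonyl arylamidase −: the one remaining candidate is consistent.
CAMP test −: the one remaining candidate is consistent.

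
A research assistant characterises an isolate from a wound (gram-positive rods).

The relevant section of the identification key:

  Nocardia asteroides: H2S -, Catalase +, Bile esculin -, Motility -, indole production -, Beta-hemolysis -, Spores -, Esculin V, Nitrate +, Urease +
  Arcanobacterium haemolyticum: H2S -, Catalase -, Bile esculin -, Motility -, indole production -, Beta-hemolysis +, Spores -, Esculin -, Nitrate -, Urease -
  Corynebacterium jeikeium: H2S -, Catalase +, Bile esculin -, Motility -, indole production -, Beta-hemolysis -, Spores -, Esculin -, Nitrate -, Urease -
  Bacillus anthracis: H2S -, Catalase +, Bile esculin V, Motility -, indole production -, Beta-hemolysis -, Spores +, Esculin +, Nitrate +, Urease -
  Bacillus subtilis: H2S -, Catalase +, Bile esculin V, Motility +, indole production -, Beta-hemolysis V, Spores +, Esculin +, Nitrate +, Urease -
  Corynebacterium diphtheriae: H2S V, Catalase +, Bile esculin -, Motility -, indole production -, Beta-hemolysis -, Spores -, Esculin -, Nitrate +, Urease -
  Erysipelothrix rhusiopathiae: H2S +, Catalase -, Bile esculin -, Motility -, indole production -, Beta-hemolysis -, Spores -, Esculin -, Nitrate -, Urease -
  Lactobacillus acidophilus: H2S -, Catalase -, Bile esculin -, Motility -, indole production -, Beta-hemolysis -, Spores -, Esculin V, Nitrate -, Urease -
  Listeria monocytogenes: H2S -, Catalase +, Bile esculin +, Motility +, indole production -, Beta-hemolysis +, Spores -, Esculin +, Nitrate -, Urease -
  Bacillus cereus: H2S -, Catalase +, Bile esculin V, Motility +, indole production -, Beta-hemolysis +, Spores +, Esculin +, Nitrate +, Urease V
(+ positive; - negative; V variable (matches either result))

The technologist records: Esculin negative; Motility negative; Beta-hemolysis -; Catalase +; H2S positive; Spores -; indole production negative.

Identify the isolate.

Corynebacterium diphtheriae

Esculin -: excludes Bacillus anthracis, Bacillus subtilis, Listeria monocytogenes, Bacillus cereus — 6 left.
H2S +: excludes Nocardia asteroides, Arcanobacterium haemolyticum, Corynebacterium jeikeium, Lactobacillus acidophilus — 2 left.
Motility -: all 2 remaining candidates are consistent.
indole production -: all 2 remaining candidates are consistent.
Spores -: all 2 remaining candidates are consistent.
Beta-hemolysis -: all 2 remaining candidates are consistent.
Catalase +: excludes Erysipelothrix rhusiopathiae — 1 left.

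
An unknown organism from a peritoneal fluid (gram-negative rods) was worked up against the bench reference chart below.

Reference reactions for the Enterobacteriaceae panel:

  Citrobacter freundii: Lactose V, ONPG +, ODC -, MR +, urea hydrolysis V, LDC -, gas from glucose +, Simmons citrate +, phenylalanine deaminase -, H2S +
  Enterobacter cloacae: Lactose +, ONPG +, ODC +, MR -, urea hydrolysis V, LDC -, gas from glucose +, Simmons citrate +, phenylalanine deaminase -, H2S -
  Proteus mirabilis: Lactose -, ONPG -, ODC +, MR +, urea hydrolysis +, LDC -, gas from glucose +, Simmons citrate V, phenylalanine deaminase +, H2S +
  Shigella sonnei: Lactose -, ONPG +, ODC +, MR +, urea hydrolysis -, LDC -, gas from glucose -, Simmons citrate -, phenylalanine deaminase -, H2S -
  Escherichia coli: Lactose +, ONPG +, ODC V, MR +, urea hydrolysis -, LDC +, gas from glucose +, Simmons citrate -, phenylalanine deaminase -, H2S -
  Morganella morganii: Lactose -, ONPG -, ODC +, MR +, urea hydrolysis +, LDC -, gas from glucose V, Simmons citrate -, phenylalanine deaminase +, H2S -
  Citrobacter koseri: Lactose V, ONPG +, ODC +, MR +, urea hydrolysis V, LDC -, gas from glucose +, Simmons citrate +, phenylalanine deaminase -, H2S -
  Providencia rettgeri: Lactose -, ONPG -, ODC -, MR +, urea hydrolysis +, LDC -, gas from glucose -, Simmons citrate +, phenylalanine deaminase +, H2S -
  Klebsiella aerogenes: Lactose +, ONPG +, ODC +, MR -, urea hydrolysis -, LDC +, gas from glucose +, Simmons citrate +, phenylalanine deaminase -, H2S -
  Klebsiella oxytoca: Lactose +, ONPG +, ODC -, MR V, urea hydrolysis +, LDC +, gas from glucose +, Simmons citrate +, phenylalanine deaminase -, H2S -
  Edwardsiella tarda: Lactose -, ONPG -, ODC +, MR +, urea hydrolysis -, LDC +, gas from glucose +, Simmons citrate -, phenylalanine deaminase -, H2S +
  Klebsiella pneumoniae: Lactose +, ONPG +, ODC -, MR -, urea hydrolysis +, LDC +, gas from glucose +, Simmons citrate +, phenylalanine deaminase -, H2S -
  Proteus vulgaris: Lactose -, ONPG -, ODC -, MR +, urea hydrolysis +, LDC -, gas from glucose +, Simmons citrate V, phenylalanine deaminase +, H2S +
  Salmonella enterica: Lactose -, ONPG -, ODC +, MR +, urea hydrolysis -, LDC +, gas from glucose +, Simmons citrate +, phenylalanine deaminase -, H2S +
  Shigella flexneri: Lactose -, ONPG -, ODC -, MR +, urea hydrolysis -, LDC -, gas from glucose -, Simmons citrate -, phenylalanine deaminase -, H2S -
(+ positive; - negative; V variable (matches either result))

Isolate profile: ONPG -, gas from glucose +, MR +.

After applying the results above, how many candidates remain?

5

MR +: excludes Enterobacter cloacae, Klebsiella aerogenes, Klebsiella pneumoniae — 12 left.
gas from glucose +: excludes Shigella sonnei, Providencia rettgeri, Shigella flexneri — 9 left.
ONPG -: excludes Citrobacter freundii, Escherichia coli, Citrobacter koseri, Klebsiella oxytoca — 5 left.
Still consistent: Edwardsiella tarda, Morganella morganii, Proteus mirabilis, Proteus vulgaris, Salmonella enterica.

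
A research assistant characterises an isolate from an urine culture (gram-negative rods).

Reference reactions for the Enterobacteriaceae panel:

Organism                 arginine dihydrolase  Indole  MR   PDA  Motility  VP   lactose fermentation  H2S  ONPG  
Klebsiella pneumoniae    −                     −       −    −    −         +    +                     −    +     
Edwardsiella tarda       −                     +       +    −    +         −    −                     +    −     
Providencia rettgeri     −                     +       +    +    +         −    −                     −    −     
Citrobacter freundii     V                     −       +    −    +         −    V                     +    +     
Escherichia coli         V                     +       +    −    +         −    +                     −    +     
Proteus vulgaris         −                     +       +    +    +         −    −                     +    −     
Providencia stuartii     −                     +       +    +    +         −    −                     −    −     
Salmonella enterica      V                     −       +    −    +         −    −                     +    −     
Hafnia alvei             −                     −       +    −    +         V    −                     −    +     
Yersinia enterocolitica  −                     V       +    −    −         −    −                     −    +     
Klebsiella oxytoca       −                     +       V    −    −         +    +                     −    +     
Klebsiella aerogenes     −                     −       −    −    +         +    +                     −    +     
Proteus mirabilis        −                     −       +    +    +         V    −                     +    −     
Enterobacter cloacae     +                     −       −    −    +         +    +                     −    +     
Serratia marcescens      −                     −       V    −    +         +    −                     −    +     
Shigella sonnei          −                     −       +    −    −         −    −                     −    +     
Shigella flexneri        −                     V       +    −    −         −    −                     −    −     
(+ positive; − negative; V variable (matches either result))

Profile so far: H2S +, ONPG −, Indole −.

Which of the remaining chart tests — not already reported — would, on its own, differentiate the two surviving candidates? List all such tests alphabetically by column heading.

PDA

H2S +: excludes 12 organisms — 5 left.
ONPG −: excludes Citrobacter freundii — 4 left.
Indole −: excludes Edwardsiella tarda, Proteus vulgaris — 2 left.
Two candidates remain: Proteus mirabilis and Salmonella enterica.
  arginine dihydrolase: − vs V — variable for at least one, does not separate.
  MR: + vs + — same for both, does not separate.
  PDA: Proteus mirabilis +, Salmonella enterica − — discriminates.
  Motility: + vs + — same for both, does not separate.
  VP: V vs − — variable for at least one, does not separate.
  lactose fermentation: − vs − — same for both, does not separate.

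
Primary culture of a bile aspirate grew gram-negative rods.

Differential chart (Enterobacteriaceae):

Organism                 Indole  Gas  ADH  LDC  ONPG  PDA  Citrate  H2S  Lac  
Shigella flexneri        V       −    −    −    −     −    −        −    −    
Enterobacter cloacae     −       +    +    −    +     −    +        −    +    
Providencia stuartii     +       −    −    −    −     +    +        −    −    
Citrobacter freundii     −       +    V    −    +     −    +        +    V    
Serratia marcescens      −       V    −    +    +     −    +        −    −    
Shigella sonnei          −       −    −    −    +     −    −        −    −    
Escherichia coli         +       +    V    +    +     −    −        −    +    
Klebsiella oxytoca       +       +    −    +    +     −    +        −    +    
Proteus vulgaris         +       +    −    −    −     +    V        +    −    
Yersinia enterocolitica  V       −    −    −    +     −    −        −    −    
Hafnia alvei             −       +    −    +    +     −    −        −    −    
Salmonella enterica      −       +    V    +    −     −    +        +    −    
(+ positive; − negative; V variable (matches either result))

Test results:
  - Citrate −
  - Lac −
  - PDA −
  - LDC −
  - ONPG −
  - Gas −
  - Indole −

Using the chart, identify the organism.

Shigella flexneri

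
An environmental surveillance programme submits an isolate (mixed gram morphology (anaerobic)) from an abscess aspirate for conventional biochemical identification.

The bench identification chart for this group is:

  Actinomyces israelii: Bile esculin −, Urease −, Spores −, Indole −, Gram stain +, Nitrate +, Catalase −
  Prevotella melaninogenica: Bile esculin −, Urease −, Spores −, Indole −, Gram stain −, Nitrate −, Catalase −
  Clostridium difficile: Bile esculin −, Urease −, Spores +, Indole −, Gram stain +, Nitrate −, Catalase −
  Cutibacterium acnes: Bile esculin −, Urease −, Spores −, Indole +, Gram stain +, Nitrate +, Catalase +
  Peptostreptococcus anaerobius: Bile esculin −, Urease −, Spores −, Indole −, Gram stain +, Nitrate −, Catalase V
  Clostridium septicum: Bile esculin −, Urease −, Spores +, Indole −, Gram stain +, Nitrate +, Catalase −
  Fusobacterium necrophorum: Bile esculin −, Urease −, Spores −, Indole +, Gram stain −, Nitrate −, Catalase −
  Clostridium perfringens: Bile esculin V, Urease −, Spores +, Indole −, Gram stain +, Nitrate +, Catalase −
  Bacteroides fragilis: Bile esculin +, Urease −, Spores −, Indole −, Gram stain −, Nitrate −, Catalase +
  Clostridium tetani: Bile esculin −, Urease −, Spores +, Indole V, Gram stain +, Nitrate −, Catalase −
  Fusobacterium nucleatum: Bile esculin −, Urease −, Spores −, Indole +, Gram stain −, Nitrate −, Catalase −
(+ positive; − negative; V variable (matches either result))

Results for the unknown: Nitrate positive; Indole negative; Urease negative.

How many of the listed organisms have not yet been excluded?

3

Nitrate +: excludes 7 organisms — 4 left.
Urease −: all 4 remaining candidates are consistent.
Indole −: excludes Cutibacterium acnes — 3 left.
Still consistent: Actinomyces israelii, Clostridium perfringens, Clostridium septicum.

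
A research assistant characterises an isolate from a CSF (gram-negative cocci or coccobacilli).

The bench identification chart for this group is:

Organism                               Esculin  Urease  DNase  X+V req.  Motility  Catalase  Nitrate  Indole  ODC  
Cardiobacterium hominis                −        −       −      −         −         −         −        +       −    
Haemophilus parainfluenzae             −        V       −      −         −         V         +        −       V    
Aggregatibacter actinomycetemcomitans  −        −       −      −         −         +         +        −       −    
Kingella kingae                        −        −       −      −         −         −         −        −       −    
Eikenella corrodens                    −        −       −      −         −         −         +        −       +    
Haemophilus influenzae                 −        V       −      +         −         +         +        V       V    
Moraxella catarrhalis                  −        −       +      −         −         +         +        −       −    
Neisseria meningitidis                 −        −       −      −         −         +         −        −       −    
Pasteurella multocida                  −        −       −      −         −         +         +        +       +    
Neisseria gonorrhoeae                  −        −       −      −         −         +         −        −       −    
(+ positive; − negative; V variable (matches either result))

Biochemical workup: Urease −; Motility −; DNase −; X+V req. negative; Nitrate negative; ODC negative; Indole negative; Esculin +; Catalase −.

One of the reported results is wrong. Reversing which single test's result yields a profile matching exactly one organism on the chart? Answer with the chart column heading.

Esculin

As reported, no row in the chart matches all 9 reactions.
Reversing Catalase → still no organism matches.
Reversing X+V req. → still no organism matches.
Reversing Indole → still no organism matches.
Reversing DNase → still no organism matches.
Reversing Nitrate → still no organism matches.
Reversing Motility → still no organism matches.
Reversing ODC → still no organism matches.
Reversing Urease → still no organism matches.
Reversing Esculin (to −) → unique match: Kingella kingae.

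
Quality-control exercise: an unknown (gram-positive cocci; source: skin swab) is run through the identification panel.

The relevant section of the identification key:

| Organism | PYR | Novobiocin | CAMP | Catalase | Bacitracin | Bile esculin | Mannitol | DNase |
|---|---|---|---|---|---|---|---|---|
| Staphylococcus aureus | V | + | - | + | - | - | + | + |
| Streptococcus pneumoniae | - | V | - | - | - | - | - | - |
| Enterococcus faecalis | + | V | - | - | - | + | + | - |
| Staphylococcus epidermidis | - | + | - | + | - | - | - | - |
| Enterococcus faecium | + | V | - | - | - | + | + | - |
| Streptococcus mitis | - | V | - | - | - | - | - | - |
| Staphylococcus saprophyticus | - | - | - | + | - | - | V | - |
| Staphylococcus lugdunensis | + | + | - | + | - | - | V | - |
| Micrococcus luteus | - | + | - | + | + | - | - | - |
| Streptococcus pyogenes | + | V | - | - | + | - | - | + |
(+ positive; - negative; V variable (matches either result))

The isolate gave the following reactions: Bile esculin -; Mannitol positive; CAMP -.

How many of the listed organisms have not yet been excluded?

3

Bile esculin -: excludes Enterococcus faecalis, Enterococcus faecium — 8 left.
Mannitol +: excludes 5 organisms — 3 left.
CAMP -: all 3 remaining candidates are consistent.
Still consistent: Staphylococcus aureus, Staphylococcus lugdunensis, Staphylococcus saprophyticus.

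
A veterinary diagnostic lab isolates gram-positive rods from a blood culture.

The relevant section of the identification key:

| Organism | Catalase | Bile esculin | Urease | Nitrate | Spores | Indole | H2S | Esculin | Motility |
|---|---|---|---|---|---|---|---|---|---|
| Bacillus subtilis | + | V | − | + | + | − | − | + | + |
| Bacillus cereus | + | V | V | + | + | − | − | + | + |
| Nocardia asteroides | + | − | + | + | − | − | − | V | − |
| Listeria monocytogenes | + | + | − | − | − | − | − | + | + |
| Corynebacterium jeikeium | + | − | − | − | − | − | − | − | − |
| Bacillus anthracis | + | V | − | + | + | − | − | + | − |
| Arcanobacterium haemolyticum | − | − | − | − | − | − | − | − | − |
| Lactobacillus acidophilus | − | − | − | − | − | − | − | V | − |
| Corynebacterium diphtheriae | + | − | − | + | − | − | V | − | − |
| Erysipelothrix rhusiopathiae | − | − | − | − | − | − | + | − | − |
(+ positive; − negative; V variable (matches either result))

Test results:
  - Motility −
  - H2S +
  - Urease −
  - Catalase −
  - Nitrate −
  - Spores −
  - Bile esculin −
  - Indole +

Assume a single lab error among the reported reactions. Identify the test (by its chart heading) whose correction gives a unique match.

Indole

As reported, no row in the chart matches all 8 reactions.
Reversing Spores → still no organism matches.
Reversing Bile esculin → still no organism matches.
Reversing Nitrate → still no organism matches.
Reversing Catalase → still no organism matches.
Reversing Urease → still no organism matches.
Reversing H2S → still no organism matches.
Reversing Indole (to −) → unique match: Erysipelothrix rhusiopathiae.
Reversing Motility → still no organism matches.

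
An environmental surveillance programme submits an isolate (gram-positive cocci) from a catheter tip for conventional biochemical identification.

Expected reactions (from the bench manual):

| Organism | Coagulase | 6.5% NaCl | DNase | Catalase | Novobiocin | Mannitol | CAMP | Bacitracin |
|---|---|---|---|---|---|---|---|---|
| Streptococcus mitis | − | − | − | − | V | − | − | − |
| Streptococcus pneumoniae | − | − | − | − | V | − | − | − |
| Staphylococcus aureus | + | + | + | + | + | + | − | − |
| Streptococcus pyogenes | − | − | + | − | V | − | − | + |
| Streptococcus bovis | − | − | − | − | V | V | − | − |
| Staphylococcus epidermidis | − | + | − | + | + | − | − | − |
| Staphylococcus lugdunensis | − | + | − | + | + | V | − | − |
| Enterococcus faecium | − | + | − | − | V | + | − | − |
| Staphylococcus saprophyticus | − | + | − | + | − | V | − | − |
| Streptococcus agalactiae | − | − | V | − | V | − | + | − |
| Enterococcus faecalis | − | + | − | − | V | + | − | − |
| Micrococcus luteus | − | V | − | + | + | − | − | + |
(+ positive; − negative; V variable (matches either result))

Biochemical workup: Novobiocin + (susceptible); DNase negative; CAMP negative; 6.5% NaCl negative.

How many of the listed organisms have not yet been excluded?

CAMP −: excludes Streptococcus agalactiae — 11 left.
6.5% NaCl −: excludes 6 organisms — 5 left.
Novobiocin +: all 5 remaining candidates are consistent.
DNase −: excludes Streptococcus pyogenes — 4 left.
Still consistent: Micrococcus luteus, Streptococcus bovis, Streptococcus mitis, Streptococcus pneumoniae.

4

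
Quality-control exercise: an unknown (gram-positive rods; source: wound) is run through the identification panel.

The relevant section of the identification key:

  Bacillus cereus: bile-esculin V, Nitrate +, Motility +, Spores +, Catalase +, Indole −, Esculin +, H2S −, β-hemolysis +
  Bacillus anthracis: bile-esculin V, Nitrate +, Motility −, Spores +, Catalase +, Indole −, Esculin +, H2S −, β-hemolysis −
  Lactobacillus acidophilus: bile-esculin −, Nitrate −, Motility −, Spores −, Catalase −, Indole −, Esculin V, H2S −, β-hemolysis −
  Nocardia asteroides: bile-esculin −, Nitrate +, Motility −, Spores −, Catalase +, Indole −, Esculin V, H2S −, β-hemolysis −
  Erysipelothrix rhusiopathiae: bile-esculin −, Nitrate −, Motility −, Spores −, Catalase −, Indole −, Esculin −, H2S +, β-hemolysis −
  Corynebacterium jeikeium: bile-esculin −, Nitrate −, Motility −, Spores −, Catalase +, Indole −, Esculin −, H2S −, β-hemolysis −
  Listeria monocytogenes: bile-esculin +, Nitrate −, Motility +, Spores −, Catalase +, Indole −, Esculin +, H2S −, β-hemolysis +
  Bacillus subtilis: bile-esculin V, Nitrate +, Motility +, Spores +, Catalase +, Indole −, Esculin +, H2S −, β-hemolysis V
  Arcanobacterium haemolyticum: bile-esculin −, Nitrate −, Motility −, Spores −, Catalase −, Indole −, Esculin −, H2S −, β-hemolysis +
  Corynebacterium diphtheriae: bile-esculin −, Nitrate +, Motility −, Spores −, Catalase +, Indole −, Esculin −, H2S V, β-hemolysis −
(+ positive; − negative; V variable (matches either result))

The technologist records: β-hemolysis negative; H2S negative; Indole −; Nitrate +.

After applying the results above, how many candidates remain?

4

Indole −: all 10 remaining candidates are consistent.
β-hemolysis −: excludes Bacillus cereus, Listeria monocytogenes, Arcanobacterium haemolyticum — 7 left.
H2S −: excludes Erysipelothrix rhusiopathiae — 6 left.
Nitrate +: excludes Lactobacillus acidophilus, Corynebacterium jeikeium — 4 left.
Still consistent: Bacillus anthracis, Bacillus subtilis, Corynebacterium diphtheriae, Nocardia asteroides.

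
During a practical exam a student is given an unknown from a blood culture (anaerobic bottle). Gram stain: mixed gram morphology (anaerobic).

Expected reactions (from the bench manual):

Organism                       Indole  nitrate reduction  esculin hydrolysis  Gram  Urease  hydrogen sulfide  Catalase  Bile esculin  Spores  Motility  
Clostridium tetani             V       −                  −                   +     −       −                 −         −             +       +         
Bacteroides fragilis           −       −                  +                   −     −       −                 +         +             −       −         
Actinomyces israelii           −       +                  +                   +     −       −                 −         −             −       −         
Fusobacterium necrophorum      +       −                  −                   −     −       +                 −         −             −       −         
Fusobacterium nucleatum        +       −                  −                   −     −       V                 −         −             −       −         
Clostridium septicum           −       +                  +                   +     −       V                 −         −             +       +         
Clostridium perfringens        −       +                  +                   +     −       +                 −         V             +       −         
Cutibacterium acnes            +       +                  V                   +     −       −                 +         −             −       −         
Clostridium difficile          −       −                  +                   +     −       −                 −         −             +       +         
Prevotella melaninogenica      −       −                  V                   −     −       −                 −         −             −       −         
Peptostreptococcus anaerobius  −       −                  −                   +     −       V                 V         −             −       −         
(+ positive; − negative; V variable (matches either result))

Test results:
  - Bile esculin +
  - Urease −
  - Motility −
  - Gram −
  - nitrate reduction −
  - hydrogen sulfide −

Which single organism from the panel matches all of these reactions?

nitrate reduction −: excludes Actinomyces israelii, Clostridium septicum, Clostridium perfringens, Cutibacterium acnes — 7 left.
Urease −: all 7 remaining candidates are consistent.
Bile esculin +: excludes 6 organisms — 1 left.
Motility −: the one remaining candidate is consistent.
Gram −: the one remaining candidate is consistent.
hydrogen sulfide −: the one remaining candidate is consistent.

Bacteroides fragilis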